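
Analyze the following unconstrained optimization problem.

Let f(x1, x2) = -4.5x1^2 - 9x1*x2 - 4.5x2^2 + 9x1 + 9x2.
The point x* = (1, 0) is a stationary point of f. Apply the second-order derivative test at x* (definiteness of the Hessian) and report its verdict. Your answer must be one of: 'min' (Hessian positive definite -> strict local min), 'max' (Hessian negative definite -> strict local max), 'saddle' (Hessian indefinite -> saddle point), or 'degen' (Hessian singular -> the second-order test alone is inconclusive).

Compute the Hessian H = grad^2 f:
  H = [[-9, -9], [-9, -9]]
Verify stationarity: grad f(x*) = H x* + g = (0, 0).
Eigenvalues of H: -18, 0.
H has a zero eigenvalue (singular; negative semidefinite but not definite), so H is neither positive definite, negative definite, nor indefinite. The second-order test alone is inconclusive -> degen.
(Indeed, f is constant along the null direction of H through x*, so x* is not a strict local extremum.)

degen


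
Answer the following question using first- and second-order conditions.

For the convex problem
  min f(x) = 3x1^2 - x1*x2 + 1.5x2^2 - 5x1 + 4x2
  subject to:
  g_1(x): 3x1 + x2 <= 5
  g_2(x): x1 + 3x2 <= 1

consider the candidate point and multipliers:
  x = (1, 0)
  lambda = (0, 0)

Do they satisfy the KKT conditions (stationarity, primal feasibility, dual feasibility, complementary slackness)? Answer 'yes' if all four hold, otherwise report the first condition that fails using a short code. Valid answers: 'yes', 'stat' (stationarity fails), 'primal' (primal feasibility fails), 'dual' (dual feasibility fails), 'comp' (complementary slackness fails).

Gradient of f: grad f(x) = Q x + c = (1, 3)
Constraint values g_i(x) = a_i^T x - b_i:
  g_1((1, 0)) = -2
  g_2((1, 0)) = 0
Stationarity residual: grad f(x) + sum_i lambda_i a_i = (1, 3)
  -> stationarity FAILS
Primal feasibility (all g_i <= 0): OK
Dual feasibility (all lambda_i >= 0): OK
Complementary slackness (lambda_i * g_i(x) = 0 for all i): OK

Verdict: the first failing condition is stationarity -> stat.

stat


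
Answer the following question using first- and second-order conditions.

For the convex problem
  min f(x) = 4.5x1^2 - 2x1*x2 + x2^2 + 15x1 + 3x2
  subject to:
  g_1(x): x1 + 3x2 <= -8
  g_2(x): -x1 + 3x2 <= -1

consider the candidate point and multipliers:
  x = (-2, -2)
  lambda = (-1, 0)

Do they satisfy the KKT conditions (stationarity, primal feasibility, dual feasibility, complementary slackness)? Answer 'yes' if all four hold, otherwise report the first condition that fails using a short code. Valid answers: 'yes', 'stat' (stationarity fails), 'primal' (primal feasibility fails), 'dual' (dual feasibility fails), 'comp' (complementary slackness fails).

Gradient of f: grad f(x) = Q x + c = (1, 3)
Constraint values g_i(x) = a_i^T x - b_i:
  g_1((-2, -2)) = 0
  g_2((-2, -2)) = -3
Stationarity residual: grad f(x) + sum_i lambda_i a_i = (0, 0)
  -> stationarity OK
Primal feasibility (all g_i <= 0): OK
Dual feasibility (all lambda_i >= 0): FAILS
Complementary slackness (lambda_i * g_i(x) = 0 for all i): OK

Verdict: the first failing condition is dual_feasibility -> dual.

dual


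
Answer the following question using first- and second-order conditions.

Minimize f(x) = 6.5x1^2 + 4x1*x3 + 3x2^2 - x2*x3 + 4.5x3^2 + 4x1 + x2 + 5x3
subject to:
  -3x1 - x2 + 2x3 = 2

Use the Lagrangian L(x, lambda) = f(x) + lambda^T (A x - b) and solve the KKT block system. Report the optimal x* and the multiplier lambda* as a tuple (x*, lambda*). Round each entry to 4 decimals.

Form the Lagrangian:
  L(x, lambda) = (1/2) x^T Q x + c^T x + lambda^T (A x - b)
Stationarity (grad_x L = 0): Q x + c + A^T lambda = 0.
Primal feasibility: A x = b.

This gives the KKT block system:
  [ Q   A^T ] [ x     ]   [-c ]
  [ A    0  ] [ lambda ] = [ b ]

Solving the linear system:
  x*      = (-0.5789, -0.3866, -0.0617)
  lambda* = (-1.2577)
  f(x*)   = -0.2477

x* = (-0.5789, -0.3866, -0.0617), lambda* = (-1.2577)


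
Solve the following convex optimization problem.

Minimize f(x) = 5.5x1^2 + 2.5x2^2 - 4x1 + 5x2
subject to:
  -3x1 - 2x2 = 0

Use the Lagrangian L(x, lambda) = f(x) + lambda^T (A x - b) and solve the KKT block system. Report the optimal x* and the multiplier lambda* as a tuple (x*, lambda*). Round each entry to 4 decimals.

Form the Lagrangian:
  L(x, lambda) = (1/2) x^T Q x + c^T x + lambda^T (A x - b)
Stationarity (grad_x L = 0): Q x + c + A^T lambda = 0.
Primal feasibility: A x = b.

This gives the KKT block system:
  [ Q   A^T ] [ x     ]   [-c ]
  [ A    0  ] [ lambda ] = [ b ]

Solving the linear system:
  x*      = (0.5169, -0.7753)
  lambda* = (0.5618)
  f(x*)   = -2.9719

x* = (0.5169, -0.7753), lambda* = (0.5618)


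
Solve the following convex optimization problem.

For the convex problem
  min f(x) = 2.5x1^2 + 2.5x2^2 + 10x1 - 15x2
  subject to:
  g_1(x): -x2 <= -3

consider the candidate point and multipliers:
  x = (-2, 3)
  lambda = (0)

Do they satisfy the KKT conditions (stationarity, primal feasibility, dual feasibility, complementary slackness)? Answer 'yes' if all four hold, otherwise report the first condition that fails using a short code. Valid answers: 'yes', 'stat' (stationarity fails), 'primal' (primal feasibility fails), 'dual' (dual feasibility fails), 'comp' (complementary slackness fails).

Gradient of f: grad f(x) = Q x + c = (0, 0)
Constraint values g_i(x) = a_i^T x - b_i:
  g_1((-2, 3)) = 0
Stationarity residual: grad f(x) + sum_i lambda_i a_i = (0, 0)
  -> stationarity OK
Primal feasibility (all g_i <= 0): OK
Dual feasibility (all lambda_i >= 0): OK
Complementary slackness (lambda_i * g_i(x) = 0 for all i): OK

Verdict: yes, KKT holds.

yes


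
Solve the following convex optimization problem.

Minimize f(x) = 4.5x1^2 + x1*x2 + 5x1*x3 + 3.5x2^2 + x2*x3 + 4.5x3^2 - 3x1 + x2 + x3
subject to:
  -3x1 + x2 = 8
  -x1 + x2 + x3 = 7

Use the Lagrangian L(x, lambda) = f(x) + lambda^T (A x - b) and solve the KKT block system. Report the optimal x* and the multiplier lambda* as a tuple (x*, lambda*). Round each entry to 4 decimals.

Form the Lagrangian:
  L(x, lambda) = (1/2) x^T Q x + c^T x + lambda^T (A x - b)
Stationarity (grad_x L = 0): Q x + c + A^T lambda = 0.
Primal feasibility: A x = b.

This gives the KKT block system:
  [ Q   A^T ] [ x     ]   [-c ]
  [ A    0  ] [ lambda ] = [ b ]

Solving the linear system:
  x*      = (-2.0488, 1.8537, 3.0976)
  lambda* = (5.4634, -20.4878)
  f(x*)   = 55.4024

x* = (-2.0488, 1.8537, 3.0976), lambda* = (5.4634, -20.4878)


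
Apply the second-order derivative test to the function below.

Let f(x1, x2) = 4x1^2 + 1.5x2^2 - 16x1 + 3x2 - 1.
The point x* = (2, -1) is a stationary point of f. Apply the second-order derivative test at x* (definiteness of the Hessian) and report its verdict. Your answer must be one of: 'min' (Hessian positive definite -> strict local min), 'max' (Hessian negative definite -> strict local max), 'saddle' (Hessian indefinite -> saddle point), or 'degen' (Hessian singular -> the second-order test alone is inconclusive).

Compute the Hessian H = grad^2 f:
  H = [[8, 0], [0, 3]]
Verify stationarity: grad f(x*) = H x* + g = (0, 0).
Eigenvalues of H: 3, 8.
Both eigenvalues > 0, so H is positive definite -> x* is a strict local min.

min


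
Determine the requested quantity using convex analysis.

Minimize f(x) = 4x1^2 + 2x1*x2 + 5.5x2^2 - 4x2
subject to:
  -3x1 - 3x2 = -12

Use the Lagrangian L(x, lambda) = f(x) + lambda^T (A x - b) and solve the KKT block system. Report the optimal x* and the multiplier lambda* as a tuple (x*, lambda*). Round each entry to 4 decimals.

Form the Lagrangian:
  L(x, lambda) = (1/2) x^T Q x + c^T x + lambda^T (A x - b)
Stationarity (grad_x L = 0): Q x + c + A^T lambda = 0.
Primal feasibility: A x = b.

This gives the KKT block system:
  [ Q   A^T ] [ x     ]   [-c ]
  [ A    0  ] [ lambda ] = [ b ]

Solving the linear system:
  x*      = (2.1333, 1.8667)
  lambda* = (6.9333)
  f(x*)   = 37.8667

x* = (2.1333, 1.8667), lambda* = (6.9333)


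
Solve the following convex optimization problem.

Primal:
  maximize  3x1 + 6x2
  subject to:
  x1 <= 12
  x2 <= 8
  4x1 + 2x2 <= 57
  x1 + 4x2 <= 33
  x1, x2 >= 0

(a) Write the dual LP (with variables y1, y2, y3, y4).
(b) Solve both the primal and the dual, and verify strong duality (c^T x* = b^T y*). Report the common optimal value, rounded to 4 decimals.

The standard primal-dual pair for 'max c^T x s.t. A x <= b, x >= 0' is:
  Dual:  min b^T y  s.t.  A^T y >= c,  y >= 0.

So the dual LP is:
  minimize  12y1 + 8y2 + 57y3 + 33y4
  subject to:
    y1 + 4y3 + y4 >= 3
    y2 + 2y3 + 4y4 >= 6
    y1, y2, y3, y4 >= 0

Solving the primal: x* = (11.5714, 5.3571).
  primal value c^T x* = 66.8571.
Solving the dual: y* = (0, 0, 0.4286, 1.2857).
  dual value b^T y* = 66.8571.
Strong duality: c^T x* = b^T y*. Confirmed.

66.8571


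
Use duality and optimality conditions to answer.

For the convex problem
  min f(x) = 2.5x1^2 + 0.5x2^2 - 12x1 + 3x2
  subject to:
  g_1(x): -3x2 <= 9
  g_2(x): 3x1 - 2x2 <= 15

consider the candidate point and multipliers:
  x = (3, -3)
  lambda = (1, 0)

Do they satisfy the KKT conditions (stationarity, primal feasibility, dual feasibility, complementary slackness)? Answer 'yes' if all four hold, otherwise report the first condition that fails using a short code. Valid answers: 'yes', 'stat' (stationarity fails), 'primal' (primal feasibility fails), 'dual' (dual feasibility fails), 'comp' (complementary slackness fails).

Gradient of f: grad f(x) = Q x + c = (3, 0)
Constraint values g_i(x) = a_i^T x - b_i:
  g_1((3, -3)) = 0
  g_2((3, -3)) = 0
Stationarity residual: grad f(x) + sum_i lambda_i a_i = (3, -3)
  -> stationarity FAILS
Primal feasibility (all g_i <= 0): OK
Dual feasibility (all lambda_i >= 0): OK
Complementary slackness (lambda_i * g_i(x) = 0 for all i): OK

Verdict: the first failing condition is stationarity -> stat.

stat


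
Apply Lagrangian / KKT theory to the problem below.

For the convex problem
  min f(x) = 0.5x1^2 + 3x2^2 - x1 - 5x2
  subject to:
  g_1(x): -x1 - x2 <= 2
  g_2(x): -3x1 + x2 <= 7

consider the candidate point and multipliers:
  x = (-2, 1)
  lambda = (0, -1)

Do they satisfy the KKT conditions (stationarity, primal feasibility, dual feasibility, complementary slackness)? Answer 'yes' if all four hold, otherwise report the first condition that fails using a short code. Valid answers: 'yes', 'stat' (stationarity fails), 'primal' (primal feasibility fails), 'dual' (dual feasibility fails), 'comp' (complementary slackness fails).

Gradient of f: grad f(x) = Q x + c = (-3, 1)
Constraint values g_i(x) = a_i^T x - b_i:
  g_1((-2, 1)) = -1
  g_2((-2, 1)) = 0
Stationarity residual: grad f(x) + sum_i lambda_i a_i = (0, 0)
  -> stationarity OK
Primal feasibility (all g_i <= 0): OK
Dual feasibility (all lambda_i >= 0): FAILS
Complementary slackness (lambda_i * g_i(x) = 0 for all i): OK

Verdict: the first failing condition is dual_feasibility -> dual.

dual


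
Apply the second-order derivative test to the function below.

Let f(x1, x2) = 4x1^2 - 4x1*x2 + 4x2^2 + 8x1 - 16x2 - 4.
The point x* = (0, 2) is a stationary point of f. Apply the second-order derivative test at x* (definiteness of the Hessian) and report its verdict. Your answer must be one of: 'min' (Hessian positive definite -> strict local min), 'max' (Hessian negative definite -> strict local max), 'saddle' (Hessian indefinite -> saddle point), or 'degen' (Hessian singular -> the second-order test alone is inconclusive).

Compute the Hessian H = grad^2 f:
  H = [[8, -4], [-4, 8]]
Verify stationarity: grad f(x*) = H x* + g = (0, 0).
Eigenvalues of H: 4, 12.
Both eigenvalues > 0, so H is positive definite -> x* is a strict local min.

min


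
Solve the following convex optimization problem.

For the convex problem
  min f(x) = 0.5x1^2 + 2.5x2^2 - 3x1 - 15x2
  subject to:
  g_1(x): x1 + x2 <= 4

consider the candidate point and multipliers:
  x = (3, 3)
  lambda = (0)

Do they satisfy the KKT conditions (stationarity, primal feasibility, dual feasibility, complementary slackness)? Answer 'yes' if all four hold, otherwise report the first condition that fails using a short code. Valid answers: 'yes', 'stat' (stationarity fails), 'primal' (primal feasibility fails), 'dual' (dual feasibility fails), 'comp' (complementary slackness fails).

Gradient of f: grad f(x) = Q x + c = (0, 0)
Constraint values g_i(x) = a_i^T x - b_i:
  g_1((3, 3)) = 2
Stationarity residual: grad f(x) + sum_i lambda_i a_i = (0, 0)
  -> stationarity OK
Primal feasibility (all g_i <= 0): FAILS
Dual feasibility (all lambda_i >= 0): OK
Complementary slackness (lambda_i * g_i(x) = 0 for all i): OK

Verdict: the first failing condition is primal_feasibility -> primal.

primal


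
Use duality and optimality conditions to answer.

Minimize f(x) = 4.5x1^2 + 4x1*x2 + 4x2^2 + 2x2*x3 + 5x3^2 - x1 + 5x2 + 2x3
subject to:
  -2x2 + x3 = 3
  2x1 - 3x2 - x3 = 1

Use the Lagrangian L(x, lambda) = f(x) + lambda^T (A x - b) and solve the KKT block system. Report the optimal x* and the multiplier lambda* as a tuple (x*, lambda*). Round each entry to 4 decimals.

Form the Lagrangian:
  L(x, lambda) = (1/2) x^T Q x + c^T x + lambda^T (A x - b)
Stationarity (grad_x L = 0): Q x + c + A^T lambda = 0.
Primal feasibility: A x = b.

This gives the KKT block system:
  [ Q   A^T ] [ x     ]   [-c ]
  [ A    0  ] [ lambda ] = [ b ]

Solving the linear system:
  x*      = (-0.3724, -0.949, 1.1021)
  lambda* = (-7.0491, 4.0737)
  f(x*)   = 7.4527

x* = (-0.3724, -0.949, 1.1021), lambda* = (-7.0491, 4.0737)


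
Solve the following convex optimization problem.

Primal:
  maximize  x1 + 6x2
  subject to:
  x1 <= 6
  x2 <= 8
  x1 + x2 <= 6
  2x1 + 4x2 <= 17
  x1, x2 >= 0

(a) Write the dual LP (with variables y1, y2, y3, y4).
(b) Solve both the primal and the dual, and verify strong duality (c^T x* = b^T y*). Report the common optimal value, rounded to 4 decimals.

The standard primal-dual pair for 'max c^T x s.t. A x <= b, x >= 0' is:
  Dual:  min b^T y  s.t.  A^T y >= c,  y >= 0.

So the dual LP is:
  minimize  6y1 + 8y2 + 6y3 + 17y4
  subject to:
    y1 + y3 + 2y4 >= 1
    y2 + y3 + 4y4 >= 6
    y1, y2, y3, y4 >= 0

Solving the primal: x* = (0, 4.25).
  primal value c^T x* = 25.5.
Solving the dual: y* = (0, 0, 0, 1.5).
  dual value b^T y* = 25.5.
Strong duality: c^T x* = b^T y*. Confirmed.

25.5


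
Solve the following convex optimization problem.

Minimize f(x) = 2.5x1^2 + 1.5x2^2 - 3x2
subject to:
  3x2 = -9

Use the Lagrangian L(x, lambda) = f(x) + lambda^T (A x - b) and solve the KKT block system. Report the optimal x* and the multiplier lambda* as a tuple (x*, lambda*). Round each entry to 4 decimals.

Form the Lagrangian:
  L(x, lambda) = (1/2) x^T Q x + c^T x + lambda^T (A x - b)
Stationarity (grad_x L = 0): Q x + c + A^T lambda = 0.
Primal feasibility: A x = b.

This gives the KKT block system:
  [ Q   A^T ] [ x     ]   [-c ]
  [ A    0  ] [ lambda ] = [ b ]

Solving the linear system:
  x*      = (0, -3)
  lambda* = (4)
  f(x*)   = 22.5

x* = (0, -3), lambda* = (4)


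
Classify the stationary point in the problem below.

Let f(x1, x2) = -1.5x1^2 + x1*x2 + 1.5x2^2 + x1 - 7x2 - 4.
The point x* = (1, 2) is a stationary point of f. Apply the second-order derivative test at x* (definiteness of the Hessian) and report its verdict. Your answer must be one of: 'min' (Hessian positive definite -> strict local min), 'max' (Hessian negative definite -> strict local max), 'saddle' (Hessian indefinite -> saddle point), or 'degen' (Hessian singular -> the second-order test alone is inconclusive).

Compute the Hessian H = grad^2 f:
  H = [[-3, 1], [1, 3]]
Verify stationarity: grad f(x*) = H x* + g = (0, 0).
Eigenvalues of H: -3.1623, 3.1623.
Eigenvalues have mixed signs, so H is indefinite -> x* is a saddle point.

saddle


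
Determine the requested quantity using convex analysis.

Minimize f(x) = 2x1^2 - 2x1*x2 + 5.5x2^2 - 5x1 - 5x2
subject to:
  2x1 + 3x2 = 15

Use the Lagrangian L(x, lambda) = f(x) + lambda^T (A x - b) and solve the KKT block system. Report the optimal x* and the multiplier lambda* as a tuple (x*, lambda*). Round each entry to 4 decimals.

Form the Lagrangian:
  L(x, lambda) = (1/2) x^T Q x + c^T x + lambda^T (A x - b)
Stationarity (grad_x L = 0): Q x + c + A^T lambda = 0.
Primal feasibility: A x = b.

This gives the KKT block system:
  [ Q   A^T ] [ x     ]   [-c ]
  [ A    0  ] [ lambda ] = [ b ]

Solving the linear system:
  x*      = (4.1827, 2.2115)
  lambda* = (-3.6538)
  f(x*)   = 11.4183

x* = (4.1827, 2.2115), lambda* = (-3.6538)


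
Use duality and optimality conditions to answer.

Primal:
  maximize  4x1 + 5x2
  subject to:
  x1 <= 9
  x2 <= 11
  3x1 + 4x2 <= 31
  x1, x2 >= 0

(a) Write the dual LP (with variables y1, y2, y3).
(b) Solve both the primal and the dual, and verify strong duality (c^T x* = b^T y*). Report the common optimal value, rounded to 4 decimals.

The standard primal-dual pair for 'max c^T x s.t. A x <= b, x >= 0' is:
  Dual:  min b^T y  s.t.  A^T y >= c,  y >= 0.

So the dual LP is:
  minimize  9y1 + 11y2 + 31y3
  subject to:
    y1 + 3y3 >= 4
    y2 + 4y3 >= 5
    y1, y2, y3 >= 0

Solving the primal: x* = (9, 1).
  primal value c^T x* = 41.
Solving the dual: y* = (0.25, 0, 1.25).
  dual value b^T y* = 41.
Strong duality: c^T x* = b^T y*. Confirmed.

41


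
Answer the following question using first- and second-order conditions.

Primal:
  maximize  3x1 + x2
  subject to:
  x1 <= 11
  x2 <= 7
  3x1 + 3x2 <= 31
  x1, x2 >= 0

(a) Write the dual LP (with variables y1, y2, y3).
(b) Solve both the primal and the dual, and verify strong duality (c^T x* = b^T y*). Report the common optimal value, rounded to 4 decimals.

The standard primal-dual pair for 'max c^T x s.t. A x <= b, x >= 0' is:
  Dual:  min b^T y  s.t.  A^T y >= c,  y >= 0.

So the dual LP is:
  minimize  11y1 + 7y2 + 31y3
  subject to:
    y1 + 3y3 >= 3
    y2 + 3y3 >= 1
    y1, y2, y3 >= 0

Solving the primal: x* = (10.3333, 0).
  primal value c^T x* = 31.
Solving the dual: y* = (0, 0, 1).
  dual value b^T y* = 31.
Strong duality: c^T x* = b^T y*. Confirmed.

31


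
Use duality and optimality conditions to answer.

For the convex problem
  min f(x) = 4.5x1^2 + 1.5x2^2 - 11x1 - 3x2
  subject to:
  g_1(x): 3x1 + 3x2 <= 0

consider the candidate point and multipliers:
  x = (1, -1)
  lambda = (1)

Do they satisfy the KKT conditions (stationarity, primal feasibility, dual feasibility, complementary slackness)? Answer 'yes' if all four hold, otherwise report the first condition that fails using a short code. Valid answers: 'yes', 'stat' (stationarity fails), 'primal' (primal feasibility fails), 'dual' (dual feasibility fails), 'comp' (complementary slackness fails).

Gradient of f: grad f(x) = Q x + c = (-2, -6)
Constraint values g_i(x) = a_i^T x - b_i:
  g_1((1, -1)) = 0
Stationarity residual: grad f(x) + sum_i lambda_i a_i = (1, -3)
  -> stationarity FAILS
Primal feasibility (all g_i <= 0): OK
Dual feasibility (all lambda_i >= 0): OK
Complementary slackness (lambda_i * g_i(x) = 0 for all i): OK

Verdict: the first failing condition is stationarity -> stat.

stat


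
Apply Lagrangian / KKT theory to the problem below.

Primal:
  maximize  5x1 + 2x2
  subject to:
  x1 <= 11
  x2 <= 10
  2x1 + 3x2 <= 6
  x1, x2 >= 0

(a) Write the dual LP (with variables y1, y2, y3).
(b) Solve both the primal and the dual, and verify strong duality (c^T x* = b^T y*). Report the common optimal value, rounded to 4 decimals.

The standard primal-dual pair for 'max c^T x s.t. A x <= b, x >= 0' is:
  Dual:  min b^T y  s.t.  A^T y >= c,  y >= 0.

So the dual LP is:
  minimize  11y1 + 10y2 + 6y3
  subject to:
    y1 + 2y3 >= 5
    y2 + 3y3 >= 2
    y1, y2, y3 >= 0

Solving the primal: x* = (3, 0).
  primal value c^T x* = 15.
Solving the dual: y* = (0, 0, 2.5).
  dual value b^T y* = 15.
Strong duality: c^T x* = b^T y*. Confirmed.

15


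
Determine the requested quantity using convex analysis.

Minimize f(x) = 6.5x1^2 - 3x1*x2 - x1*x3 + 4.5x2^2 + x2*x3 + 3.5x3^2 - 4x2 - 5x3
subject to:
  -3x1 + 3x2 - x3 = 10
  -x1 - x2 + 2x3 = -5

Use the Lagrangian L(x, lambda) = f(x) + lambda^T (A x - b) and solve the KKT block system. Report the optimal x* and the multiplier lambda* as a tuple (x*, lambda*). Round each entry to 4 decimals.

Form the Lagrangian:
  L(x, lambda) = (1/2) x^T Q x + c^T x + lambda^T (A x - b)
Stationarity (grad_x L = 0): Q x + c + A^T lambda = 0.
Primal feasibility: A x = b.

This gives the KKT block system:
  [ Q   A^T ] [ x     ]   [-c ]
  [ A    0  ] [ lambda ] = [ b ]

Solving the linear system:
  x*      = (-0.3606, 2.4952, -1.4327)
  lambda* = (-4.8077, 3.6827)
  f(x*)   = 31.8365

x* = (-0.3606, 2.4952, -1.4327), lambda* = (-4.8077, 3.6827)


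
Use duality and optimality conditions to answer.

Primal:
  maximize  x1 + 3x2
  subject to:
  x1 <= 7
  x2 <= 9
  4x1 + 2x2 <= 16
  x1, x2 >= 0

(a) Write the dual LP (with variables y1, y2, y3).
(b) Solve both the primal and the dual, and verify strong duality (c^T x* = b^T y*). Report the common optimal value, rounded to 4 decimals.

The standard primal-dual pair for 'max c^T x s.t. A x <= b, x >= 0' is:
  Dual:  min b^T y  s.t.  A^T y >= c,  y >= 0.

So the dual LP is:
  minimize  7y1 + 9y2 + 16y3
  subject to:
    y1 + 4y3 >= 1
    y2 + 2y3 >= 3
    y1, y2, y3 >= 0

Solving the primal: x* = (0, 8).
  primal value c^T x* = 24.
Solving the dual: y* = (0, 0, 1.5).
  dual value b^T y* = 24.
Strong duality: c^T x* = b^T y*. Confirmed.

24


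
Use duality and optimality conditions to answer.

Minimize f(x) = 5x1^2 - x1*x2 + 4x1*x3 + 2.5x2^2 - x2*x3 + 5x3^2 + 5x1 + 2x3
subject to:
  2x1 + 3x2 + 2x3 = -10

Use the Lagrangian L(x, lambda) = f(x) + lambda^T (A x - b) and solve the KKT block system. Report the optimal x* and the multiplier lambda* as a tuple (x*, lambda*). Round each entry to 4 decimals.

Form the Lagrangian:
  L(x, lambda) = (1/2) x^T Q x + c^T x + lambda^T (A x - b)
Stationarity (grad_x L = 0): Q x + c + A^T lambda = 0.
Primal feasibility: A x = b.

This gives the KKT block system:
  [ Q   A^T ] [ x     ]   [-c ]
  [ A    0  ] [ lambda ] = [ b ]

Solving the linear system:
  x*      = (-1.1, -2.2, -0.6)
  lambda* = (3.1)
  f(x*)   = 12.15

x* = (-1.1, -2.2, -0.6), lambda* = (3.1)


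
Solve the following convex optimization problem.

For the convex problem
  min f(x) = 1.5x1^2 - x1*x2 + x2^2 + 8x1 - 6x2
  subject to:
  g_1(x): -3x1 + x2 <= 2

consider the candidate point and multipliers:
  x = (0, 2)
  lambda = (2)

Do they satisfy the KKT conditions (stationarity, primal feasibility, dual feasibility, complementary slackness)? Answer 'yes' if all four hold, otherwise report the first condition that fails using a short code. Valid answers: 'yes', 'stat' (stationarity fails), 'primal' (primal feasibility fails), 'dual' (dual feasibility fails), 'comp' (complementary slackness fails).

Gradient of f: grad f(x) = Q x + c = (6, -2)
Constraint values g_i(x) = a_i^T x - b_i:
  g_1((0, 2)) = 0
Stationarity residual: grad f(x) + sum_i lambda_i a_i = (0, 0)
  -> stationarity OK
Primal feasibility (all g_i <= 0): OK
Dual feasibility (all lambda_i >= 0): OK
Complementary slackness (lambda_i * g_i(x) = 0 for all i): OK

Verdict: yes, KKT holds.

yes


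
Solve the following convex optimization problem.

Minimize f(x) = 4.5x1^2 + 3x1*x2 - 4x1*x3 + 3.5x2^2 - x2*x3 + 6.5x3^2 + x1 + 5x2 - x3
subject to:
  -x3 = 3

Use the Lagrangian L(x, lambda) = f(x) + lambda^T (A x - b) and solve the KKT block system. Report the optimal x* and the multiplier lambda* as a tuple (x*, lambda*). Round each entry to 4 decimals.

Form the Lagrangian:
  L(x, lambda) = (1/2) x^T Q x + c^T x + lambda^T (A x - b)
Stationarity (grad_x L = 0): Q x + c + A^T lambda = 0.
Primal feasibility: A x = b.

This gives the KKT block system:
  [ Q   A^T ] [ x     ]   [-c ]
  [ A    0  ] [ lambda ] = [ b ]

Solving the linear system:
  x*      = (-1.2407, -0.6111, -3)
  lambda* = (-34.4259)
  f(x*)   = 50.9907

x* = (-1.2407, -0.6111, -3), lambda* = (-34.4259)


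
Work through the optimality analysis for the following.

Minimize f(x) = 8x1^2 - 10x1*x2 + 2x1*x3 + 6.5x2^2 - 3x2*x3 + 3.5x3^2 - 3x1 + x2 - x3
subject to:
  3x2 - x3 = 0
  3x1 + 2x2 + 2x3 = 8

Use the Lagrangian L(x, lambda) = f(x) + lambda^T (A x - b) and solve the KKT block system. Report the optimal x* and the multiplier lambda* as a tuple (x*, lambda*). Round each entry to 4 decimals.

Form the Lagrangian:
  L(x, lambda) = (1/2) x^T Q x + c^T x + lambda^T (A x - b)
Stationarity (grad_x L = 0): Q x + c + A^T lambda = 0.
Primal feasibility: A x = b.

This gives the KKT block system:
  [ Q   A^T ] [ x     ]   [-c ]
  [ A    0  ] [ lambda ] = [ b ]

Solving the linear system:
  x*      = (1.0311, 0.6133, 1.84)
  lambda* = (4.7399, -3.6812)
  f(x*)   = 12.565

x* = (1.0311, 0.6133, 1.84), lambda* = (4.7399, -3.6812)


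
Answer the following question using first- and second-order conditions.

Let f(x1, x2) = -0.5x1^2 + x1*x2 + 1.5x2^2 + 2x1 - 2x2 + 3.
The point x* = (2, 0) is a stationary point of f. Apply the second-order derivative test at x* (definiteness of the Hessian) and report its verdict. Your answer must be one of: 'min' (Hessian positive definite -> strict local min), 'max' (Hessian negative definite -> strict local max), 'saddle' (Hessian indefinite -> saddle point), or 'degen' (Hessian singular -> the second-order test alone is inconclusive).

Compute the Hessian H = grad^2 f:
  H = [[-1, 1], [1, 3]]
Verify stationarity: grad f(x*) = H x* + g = (0, 0).
Eigenvalues of H: -1.2361, 3.2361.
Eigenvalues have mixed signs, so H is indefinite -> x* is a saddle point.

saddle


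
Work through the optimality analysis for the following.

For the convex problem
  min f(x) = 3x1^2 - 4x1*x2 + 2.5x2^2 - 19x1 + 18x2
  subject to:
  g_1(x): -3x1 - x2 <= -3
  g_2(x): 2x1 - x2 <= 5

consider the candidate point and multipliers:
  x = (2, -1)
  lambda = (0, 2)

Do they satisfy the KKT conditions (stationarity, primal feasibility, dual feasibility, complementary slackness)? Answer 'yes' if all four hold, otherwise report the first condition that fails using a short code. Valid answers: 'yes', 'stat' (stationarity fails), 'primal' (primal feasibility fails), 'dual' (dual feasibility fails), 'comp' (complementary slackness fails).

Gradient of f: grad f(x) = Q x + c = (-3, 5)
Constraint values g_i(x) = a_i^T x - b_i:
  g_1((2, -1)) = -2
  g_2((2, -1)) = 0
Stationarity residual: grad f(x) + sum_i lambda_i a_i = (1, 3)
  -> stationarity FAILS
Primal feasibility (all g_i <= 0): OK
Dual feasibility (all lambda_i >= 0): OK
Complementary slackness (lambda_i * g_i(x) = 0 for all i): OK

Verdict: the first failing condition is stationarity -> stat.

stat


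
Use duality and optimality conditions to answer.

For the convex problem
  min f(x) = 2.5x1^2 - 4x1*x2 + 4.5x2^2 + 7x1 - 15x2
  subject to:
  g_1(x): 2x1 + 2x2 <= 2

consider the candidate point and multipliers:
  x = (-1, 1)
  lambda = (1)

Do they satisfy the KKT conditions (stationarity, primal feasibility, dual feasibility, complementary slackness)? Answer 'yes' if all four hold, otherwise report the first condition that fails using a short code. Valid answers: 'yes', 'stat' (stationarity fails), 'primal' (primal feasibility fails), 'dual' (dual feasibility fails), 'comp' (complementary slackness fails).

Gradient of f: grad f(x) = Q x + c = (-2, -2)
Constraint values g_i(x) = a_i^T x - b_i:
  g_1((-1, 1)) = -2
Stationarity residual: grad f(x) + sum_i lambda_i a_i = (0, 0)
  -> stationarity OK
Primal feasibility (all g_i <= 0): OK
Dual feasibility (all lambda_i >= 0): OK
Complementary slackness (lambda_i * g_i(x) = 0 for all i): FAILS

Verdict: the first failing condition is complementary_slackness -> comp.

comp


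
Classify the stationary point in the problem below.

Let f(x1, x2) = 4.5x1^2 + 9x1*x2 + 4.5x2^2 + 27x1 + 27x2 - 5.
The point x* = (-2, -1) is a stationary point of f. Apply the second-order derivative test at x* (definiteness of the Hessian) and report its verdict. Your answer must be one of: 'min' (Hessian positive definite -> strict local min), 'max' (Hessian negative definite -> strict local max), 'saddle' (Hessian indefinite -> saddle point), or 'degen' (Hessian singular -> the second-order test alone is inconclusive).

Compute the Hessian H = grad^2 f:
  H = [[9, 9], [9, 9]]
Verify stationarity: grad f(x*) = H x* + g = (0, 0).
Eigenvalues of H: 0, 18.
H has a zero eigenvalue (singular; positive semidefinite but not definite), so H is neither positive definite, negative definite, nor indefinite. The second-order test alone is inconclusive -> degen.
(Indeed, f is constant along the null direction of H through x*, so x* is not a strict local extremum.)

degen


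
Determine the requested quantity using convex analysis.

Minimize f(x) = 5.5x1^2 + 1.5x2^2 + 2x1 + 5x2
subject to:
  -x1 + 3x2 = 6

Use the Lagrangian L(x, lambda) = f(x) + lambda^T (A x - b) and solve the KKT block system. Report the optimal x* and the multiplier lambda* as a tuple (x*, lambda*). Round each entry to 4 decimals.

Form the Lagrangian:
  L(x, lambda) = (1/2) x^T Q x + c^T x + lambda^T (A x - b)
Stationarity (grad_x L = 0): Q x + c + A^T lambda = 0.
Primal feasibility: A x = b.

This gives the KKT block system:
  [ Q   A^T ] [ x     ]   [-c ]
  [ A    0  ] [ lambda ] = [ b ]

Solving the linear system:
  x*      = (-0.5, 1.8333)
  lambda* = (-3.5)
  f(x*)   = 14.5833

x* = (-0.5, 1.8333), lambda* = (-3.5)


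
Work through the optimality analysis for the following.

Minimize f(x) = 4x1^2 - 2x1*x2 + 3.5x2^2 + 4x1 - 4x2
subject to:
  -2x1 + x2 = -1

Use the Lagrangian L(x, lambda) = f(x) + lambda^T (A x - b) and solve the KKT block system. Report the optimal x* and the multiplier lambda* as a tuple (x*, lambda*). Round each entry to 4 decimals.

Form the Lagrangian:
  L(x, lambda) = (1/2) x^T Q x + c^T x + lambda^T (A x - b)
Stationarity (grad_x L = 0): Q x + c + A^T lambda = 0.
Primal feasibility: A x = b.

This gives the KKT block system:
  [ Q   A^T ] [ x     ]   [-c ]
  [ A    0  ] [ lambda ] = [ b ]

Solving the linear system:
  x*      = (0.5714, 0.1429)
  lambda* = (4.1429)
  f(x*)   = 2.9286

x* = (0.5714, 0.1429), lambda* = (4.1429)


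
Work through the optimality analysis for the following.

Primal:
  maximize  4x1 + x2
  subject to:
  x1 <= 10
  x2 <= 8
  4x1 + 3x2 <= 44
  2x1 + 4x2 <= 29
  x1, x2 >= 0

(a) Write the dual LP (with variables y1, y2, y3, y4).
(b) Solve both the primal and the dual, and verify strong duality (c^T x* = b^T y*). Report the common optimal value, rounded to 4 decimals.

The standard primal-dual pair for 'max c^T x s.t. A x <= b, x >= 0' is:
  Dual:  min b^T y  s.t.  A^T y >= c,  y >= 0.

So the dual LP is:
  minimize  10y1 + 8y2 + 44y3 + 29y4
  subject to:
    y1 + 4y3 + 2y4 >= 4
    y2 + 3y3 + 4y4 >= 1
    y1, y2, y3, y4 >= 0

Solving the primal: x* = (10, 1.3333).
  primal value c^T x* = 41.3333.
Solving the dual: y* = (2.6667, 0, 0.3333, 0).
  dual value b^T y* = 41.3333.
Strong duality: c^T x* = b^T y*. Confirmed.

41.3333


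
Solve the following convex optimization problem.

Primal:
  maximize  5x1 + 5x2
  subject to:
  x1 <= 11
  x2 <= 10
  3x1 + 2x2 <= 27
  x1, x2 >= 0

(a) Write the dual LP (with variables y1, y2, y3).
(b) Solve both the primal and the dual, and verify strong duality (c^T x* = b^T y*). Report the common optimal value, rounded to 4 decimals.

The standard primal-dual pair for 'max c^T x s.t. A x <= b, x >= 0' is:
  Dual:  min b^T y  s.t.  A^T y >= c,  y >= 0.

So the dual LP is:
  minimize  11y1 + 10y2 + 27y3
  subject to:
    y1 + 3y3 >= 5
    y2 + 2y3 >= 5
    y1, y2, y3 >= 0

Solving the primal: x* = (2.3333, 10).
  primal value c^T x* = 61.6667.
Solving the dual: y* = (0, 1.6667, 1.6667).
  dual value b^T y* = 61.6667.
Strong duality: c^T x* = b^T y*. Confirmed.

61.6667


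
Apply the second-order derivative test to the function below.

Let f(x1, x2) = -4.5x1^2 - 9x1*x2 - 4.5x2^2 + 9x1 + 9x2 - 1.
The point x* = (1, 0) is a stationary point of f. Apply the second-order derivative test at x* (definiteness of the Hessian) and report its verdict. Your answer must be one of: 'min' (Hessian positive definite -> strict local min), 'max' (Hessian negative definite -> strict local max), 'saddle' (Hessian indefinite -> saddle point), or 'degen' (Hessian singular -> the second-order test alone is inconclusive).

Compute the Hessian H = grad^2 f:
  H = [[-9, -9], [-9, -9]]
Verify stationarity: grad f(x*) = H x* + g = (0, 0).
Eigenvalues of H: -18, 0.
H has a zero eigenvalue (singular; negative semidefinite but not definite), so H is neither positive definite, negative definite, nor indefinite. The second-order test alone is inconclusive -> degen.
(Indeed, f is constant along the null direction of H through x*, so x* is not a strict local extremum.)

degen


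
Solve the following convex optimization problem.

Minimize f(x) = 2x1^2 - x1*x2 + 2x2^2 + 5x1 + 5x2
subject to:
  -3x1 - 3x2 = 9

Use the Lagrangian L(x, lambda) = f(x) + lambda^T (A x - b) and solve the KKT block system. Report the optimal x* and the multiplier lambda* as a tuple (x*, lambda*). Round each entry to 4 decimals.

Form the Lagrangian:
  L(x, lambda) = (1/2) x^T Q x + c^T x + lambda^T (A x - b)
Stationarity (grad_x L = 0): Q x + c + A^T lambda = 0.
Primal feasibility: A x = b.

This gives the KKT block system:
  [ Q   A^T ] [ x     ]   [-c ]
  [ A    0  ] [ lambda ] = [ b ]

Solving the linear system:
  x*      = (-1.5, -1.5)
  lambda* = (0.1667)
  f(x*)   = -8.25

x* = (-1.5, -1.5), lambda* = (0.1667)


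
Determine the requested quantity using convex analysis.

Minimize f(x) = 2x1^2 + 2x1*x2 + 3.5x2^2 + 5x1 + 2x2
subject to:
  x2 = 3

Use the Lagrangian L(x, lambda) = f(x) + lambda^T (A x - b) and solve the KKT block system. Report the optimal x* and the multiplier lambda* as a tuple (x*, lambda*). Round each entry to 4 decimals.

Form the Lagrangian:
  L(x, lambda) = (1/2) x^T Q x + c^T x + lambda^T (A x - b)
Stationarity (grad_x L = 0): Q x + c + A^T lambda = 0.
Primal feasibility: A x = b.

This gives the KKT block system:
  [ Q   A^T ] [ x     ]   [-c ]
  [ A    0  ] [ lambda ] = [ b ]

Solving the linear system:
  x*      = (-2.75, 3)
  lambda* = (-17.5)
  f(x*)   = 22.375

x* = (-2.75, 3), lambda* = (-17.5)


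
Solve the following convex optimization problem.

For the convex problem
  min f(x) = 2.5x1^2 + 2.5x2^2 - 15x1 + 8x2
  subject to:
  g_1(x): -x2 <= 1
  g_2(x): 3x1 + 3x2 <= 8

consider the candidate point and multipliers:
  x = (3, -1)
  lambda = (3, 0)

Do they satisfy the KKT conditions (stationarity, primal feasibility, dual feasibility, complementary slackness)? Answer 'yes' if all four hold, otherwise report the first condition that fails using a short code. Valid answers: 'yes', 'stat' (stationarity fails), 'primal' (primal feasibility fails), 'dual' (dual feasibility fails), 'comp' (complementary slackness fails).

Gradient of f: grad f(x) = Q x + c = (0, 3)
Constraint values g_i(x) = a_i^T x - b_i:
  g_1((3, -1)) = 0
  g_2((3, -1)) = -2
Stationarity residual: grad f(x) + sum_i lambda_i a_i = (0, 0)
  -> stationarity OK
Primal feasibility (all g_i <= 0): OK
Dual feasibility (all lambda_i >= 0): OK
Complementary slackness (lambda_i * g_i(x) = 0 for all i): OK

Verdict: yes, KKT holds.

yes


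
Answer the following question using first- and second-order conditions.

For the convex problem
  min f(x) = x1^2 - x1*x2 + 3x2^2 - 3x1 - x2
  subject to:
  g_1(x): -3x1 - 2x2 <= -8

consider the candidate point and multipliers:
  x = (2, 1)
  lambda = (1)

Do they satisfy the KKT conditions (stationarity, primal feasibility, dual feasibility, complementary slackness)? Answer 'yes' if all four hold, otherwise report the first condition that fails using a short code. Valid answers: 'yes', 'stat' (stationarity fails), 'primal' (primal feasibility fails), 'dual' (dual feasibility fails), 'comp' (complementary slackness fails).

Gradient of f: grad f(x) = Q x + c = (0, 3)
Constraint values g_i(x) = a_i^T x - b_i:
  g_1((2, 1)) = 0
Stationarity residual: grad f(x) + sum_i lambda_i a_i = (-3, 1)
  -> stationarity FAILS
Primal feasibility (all g_i <= 0): OK
Dual feasibility (all lambda_i >= 0): OK
Complementary slackness (lambda_i * g_i(x) = 0 for all i): OK

Verdict: the first failing condition is stationarity -> stat.

stat


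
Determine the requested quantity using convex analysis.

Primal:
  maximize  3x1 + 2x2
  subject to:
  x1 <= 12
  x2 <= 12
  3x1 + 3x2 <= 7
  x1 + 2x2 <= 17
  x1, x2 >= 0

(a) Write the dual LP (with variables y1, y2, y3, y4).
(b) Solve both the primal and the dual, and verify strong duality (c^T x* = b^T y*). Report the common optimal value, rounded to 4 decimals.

The standard primal-dual pair for 'max c^T x s.t. A x <= b, x >= 0' is:
  Dual:  min b^T y  s.t.  A^T y >= c,  y >= 0.

So the dual LP is:
  minimize  12y1 + 12y2 + 7y3 + 17y4
  subject to:
    y1 + 3y3 + y4 >= 3
    y2 + 3y3 + 2y4 >= 2
    y1, y2, y3, y4 >= 0

Solving the primal: x* = (2.3333, 0).
  primal value c^T x* = 7.
Solving the dual: y* = (0, 0, 1, 0).
  dual value b^T y* = 7.
Strong duality: c^T x* = b^T y*. Confirmed.

7


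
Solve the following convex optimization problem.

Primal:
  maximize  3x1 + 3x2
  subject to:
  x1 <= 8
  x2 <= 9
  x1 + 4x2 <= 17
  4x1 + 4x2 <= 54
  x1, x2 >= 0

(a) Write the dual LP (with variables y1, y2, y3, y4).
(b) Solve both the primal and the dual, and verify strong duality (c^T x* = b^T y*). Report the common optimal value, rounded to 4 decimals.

The standard primal-dual pair for 'max c^T x s.t. A x <= b, x >= 0' is:
  Dual:  min b^T y  s.t.  A^T y >= c,  y >= 0.

So the dual LP is:
  minimize  8y1 + 9y2 + 17y3 + 54y4
  subject to:
    y1 + y3 + 4y4 >= 3
    y2 + 4y3 + 4y4 >= 3
    y1, y2, y3, y4 >= 0

Solving the primal: x* = (8, 2.25).
  primal value c^T x* = 30.75.
Solving the dual: y* = (2.25, 0, 0.75, 0).
  dual value b^T y* = 30.75.
Strong duality: c^T x* = b^T y*. Confirmed.

30.75


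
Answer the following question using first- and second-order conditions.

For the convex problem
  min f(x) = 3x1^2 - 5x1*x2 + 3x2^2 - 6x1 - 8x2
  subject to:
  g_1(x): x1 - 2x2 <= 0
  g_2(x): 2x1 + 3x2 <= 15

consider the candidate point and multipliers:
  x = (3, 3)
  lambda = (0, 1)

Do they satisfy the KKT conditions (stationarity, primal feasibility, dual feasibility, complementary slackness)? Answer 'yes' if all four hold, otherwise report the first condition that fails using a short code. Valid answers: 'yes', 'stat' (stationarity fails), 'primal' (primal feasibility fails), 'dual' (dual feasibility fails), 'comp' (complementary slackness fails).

Gradient of f: grad f(x) = Q x + c = (-3, -5)
Constraint values g_i(x) = a_i^T x - b_i:
  g_1((3, 3)) = -3
  g_2((3, 3)) = 0
Stationarity residual: grad f(x) + sum_i lambda_i a_i = (-1, -2)
  -> stationarity FAILS
Primal feasibility (all g_i <= 0): OK
Dual feasibility (all lambda_i >= 0): OK
Complementary slackness (lambda_i * g_i(x) = 0 for all i): OK

Verdict: the first failing condition is stationarity -> stat.

stat


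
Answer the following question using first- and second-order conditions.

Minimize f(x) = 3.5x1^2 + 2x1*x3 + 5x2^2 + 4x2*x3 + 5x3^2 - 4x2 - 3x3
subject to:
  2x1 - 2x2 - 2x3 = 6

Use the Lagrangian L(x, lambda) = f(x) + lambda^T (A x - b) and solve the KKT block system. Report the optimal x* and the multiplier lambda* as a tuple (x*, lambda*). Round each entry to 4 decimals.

Form the Lagrangian:
  L(x, lambda) = (1/2) x^T Q x + c^T x + lambda^T (A x - b)
Stationarity (grad_x L = 0): Q x + c + A^T lambda = 0.
Primal feasibility: A x = b.

This gives the KKT block system:
  [ Q   A^T ] [ x     ]   [-c ]
  [ A    0  ] [ lambda ] = [ b ]

Solving the linear system:
  x*      = (1.766, -0.2394, -0.9947)
  lambda* = (-5.1862)
  f(x*)   = 17.5293

x* = (1.766, -0.2394, -0.9947), lambda* = (-5.1862)


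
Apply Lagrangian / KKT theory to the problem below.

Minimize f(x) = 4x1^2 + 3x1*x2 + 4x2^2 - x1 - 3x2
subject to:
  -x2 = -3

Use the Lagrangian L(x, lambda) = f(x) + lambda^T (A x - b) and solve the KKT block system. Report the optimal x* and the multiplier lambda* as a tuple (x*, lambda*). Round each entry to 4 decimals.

Form the Lagrangian:
  L(x, lambda) = (1/2) x^T Q x + c^T x + lambda^T (A x - b)
Stationarity (grad_x L = 0): Q x + c + A^T lambda = 0.
Primal feasibility: A x = b.

This gives the KKT block system:
  [ Q   A^T ] [ x     ]   [-c ]
  [ A    0  ] [ lambda ] = [ b ]

Solving the linear system:
  x*      = (-1, 3)
  lambda* = (18)
  f(x*)   = 23

x* = (-1, 3), lambda* = (18)
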